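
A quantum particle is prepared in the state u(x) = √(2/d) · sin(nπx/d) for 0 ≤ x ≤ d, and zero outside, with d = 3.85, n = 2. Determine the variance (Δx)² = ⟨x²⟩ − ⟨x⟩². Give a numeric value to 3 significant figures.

1.05

Compute ⟨x⟩ and ⟨x²⟩ separately, then (Δx)² = ⟨x²⟩ − ⟨x⟩².
With sin²θ = (1 − cos2θ)/2 on 0 ≤ x ≤ d: ∫sin²(nπx/d) dx = d/2, ∫x·sin²(nπx/d) dx = d²/4, ∫x²·sin²(nπx/d) dx = d³·(1/6 − 1/(4n²π²)); higher powers xᵏ the same way, integrating xᵏ·cos(2nπx/d) by parts.
⟨x⟩ = 1.9250 and ⟨x²⟩ = 4.7531.
(Δx)² = 4.7531 − (1.9250)² = 1.0475.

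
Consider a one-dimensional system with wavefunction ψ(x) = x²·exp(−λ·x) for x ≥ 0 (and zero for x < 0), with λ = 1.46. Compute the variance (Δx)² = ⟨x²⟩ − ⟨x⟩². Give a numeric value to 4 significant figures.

Compute ⟨x⟩ and ⟨x²⟩ separately, then (Δx)² = ⟨x²⟩ − ⟨x⟩².
Every integrand reduces to terms xʲ·e^(−2λx) on [0, ∞); use ∫₀^∞ xʲ·e^(−2λx) dx = j!/(2λ)^(j+1).
Normalization: ∫|ψ|² dx = 0.11306.
⟨x⟩ = 1.7123 and ⟨x²⟩ = 3.5185.
(Δx)² = 3.5185 − (1.7123)² = 0.58641.

0.5864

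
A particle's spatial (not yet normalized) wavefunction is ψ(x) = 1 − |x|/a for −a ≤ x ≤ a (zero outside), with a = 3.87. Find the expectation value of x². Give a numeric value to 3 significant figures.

⟨x²⟩ = ∫ x²·|ψ|² dx / ∫|ψ|² dx (integrals over the domain).
ψ is even, so ∫ over [−a, a] = 2∫₀ᵃ with ψ = 1 − x/a there: ∫₀ᵃ (1 − x/a)² dx = a/3, ∫₀ᵃ x²(1 − x/a)² dx = a³/30, ∫₀ᵃ x⁴(1 − x/a)² dx = a⁵/105.
State is unnormalized: ∫|ψ|² dx = 2.5800, and ∫ψ*·x²·ψ dx = 3.8640, so ⟨x²⟩ = 3.8640 / 2.5800.
⟨x²⟩ = 1.4977.

1.50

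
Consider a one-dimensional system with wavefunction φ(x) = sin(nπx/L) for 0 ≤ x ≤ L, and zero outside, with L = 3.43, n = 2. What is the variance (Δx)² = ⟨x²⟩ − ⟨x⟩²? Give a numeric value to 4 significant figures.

Compute ⟨x⟩ and ⟨x²⟩ separately, then (Δx)² = ⟨x²⟩ − ⟨x⟩².
With sin²θ = (1 − cos2θ)/2 on 0 ≤ x ≤ L: ∫sin²(nπx/L) dx = L/2, ∫x·sin²(nπx/L) dx = L²/4, ∫x²·sin²(nπx/L) dx = L³·(1/6 − 1/(4n²π²)); higher powers xᵏ the same way, integrating xᵏ·cos(2nπx/L) by parts.
Normalization: ∫|φ|² dx = 1.7150.
⟨x⟩ = 1.7150 and ⟨x²⟩ = 3.7726.
(Δx)² = 3.7726 − (1.7150)² = 0.83140.

0.8314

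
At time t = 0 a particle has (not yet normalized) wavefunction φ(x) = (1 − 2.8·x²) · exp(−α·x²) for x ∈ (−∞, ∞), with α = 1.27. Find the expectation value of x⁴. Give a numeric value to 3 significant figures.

⟨x⁴⟩ = ∫ x⁴·|φ|² dx / ∫|φ|² dx (integrals over the domain).
Expand each integrand as polynomial × e^(−2αx²) and use ∫x^(2j)·e^(−2αx²) dx = (2j−1)!!/(4α)^j · √(π/(2α)), odd powers → 0; here √(π/(2α)) = 1.1121.
State is unnormalized: ∫|φ|² dx = 0.89976, and ∫φ*·x⁴·φ dx = 0.79139, so ⟨x⁴⟩ = 0.79139 / 0.89976.
⟨x⁴⟩ = 0.87955.

0.880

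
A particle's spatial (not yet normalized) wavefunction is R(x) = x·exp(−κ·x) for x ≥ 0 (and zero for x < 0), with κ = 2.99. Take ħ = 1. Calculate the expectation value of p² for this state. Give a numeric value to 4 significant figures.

8.940

p² R = −ħ² d²R/dx²; ⟨p²⟩ = −ħ² ∫ R*·R'' dx / ∫|R|² dx.
Differentiate x·exp(−κ·x) with the product rule; every integrand then reduces to terms xʲ·e^(−2κx) on [0, ∞), with ∫₀^∞ xʲ·e^(−2κx) dx = j!/(2κ)^(j+1).
State is unnormalized: ∫|R|² dx = 0.0093525, and ∫R*·(−ħ² R'') dx = 0.083612, so ⟨p²⟩ = 0.083612 / 0.0093525.
⟨p²⟩ = 8.9401.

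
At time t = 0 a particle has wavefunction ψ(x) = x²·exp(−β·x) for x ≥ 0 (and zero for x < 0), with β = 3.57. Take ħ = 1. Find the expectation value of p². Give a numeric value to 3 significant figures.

4.25

p² ψ = −ħ² d²ψ/dx²; ⟨p²⟩ = −ħ² ∫ ψ*·ψ'' dx / ∫|ψ|² dx.
Differentiate x²·exp(−β·x) with the product rule; every integrand then reduces to terms xʲ·e^(−2βx) on [0, ∞), with ∫₀^∞ xʲ·e^(−2βx) dx = j!/(2β)^(j+1).
State is unnormalized: ∫|ψ|² dx = 0.0012934, and ∫ψ*·(−ħ² ψ'') dx = 0.0054946, so ⟨p²⟩ = 0.0054946 / 0.0012934.
⟨p²⟩ = 4.2483.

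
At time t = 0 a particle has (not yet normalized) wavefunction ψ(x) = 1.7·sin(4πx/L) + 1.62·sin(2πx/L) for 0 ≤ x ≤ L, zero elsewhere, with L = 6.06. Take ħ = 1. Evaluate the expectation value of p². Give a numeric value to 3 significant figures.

2.77

p² ψ = −ħ² d²ψ/dx²; ⟨p²⟩ = −ħ² ∫ ψ*·ψ'' dx / ∫|ψ|² dx.
d²/dx² sin(jπx/L) = −(jπ/L)²·sin(jπx/L); on 0 ≤ x ≤ L, ∫sin²(jπx/L) dx = L/2 and ∫sin(jπx/L)·sin(lπx/L) dx = 0 for j ≠ l, so only diagonal terms survive in ∫|ψ|² and ∫ψ·ψ″; ∫ψ·ψ′ dx = [ψ²/2] between the walls = 0.
State is unnormalized: ∫|ψ|² dx = 16.709, and ∫ψ*·(−ħ² ψ'') dx = 46.203, so ⟨p²⟩ = 46.203 / 16.709.
⟨p²⟩ = 2.7652.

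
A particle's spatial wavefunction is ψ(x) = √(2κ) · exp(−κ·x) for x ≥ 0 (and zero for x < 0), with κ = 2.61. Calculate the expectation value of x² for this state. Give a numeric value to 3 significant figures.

0.0734

⟨x²⟩ = ∫ x²·|ψ|² dx (integrals over the domain).
Every integrand reduces to terms xʲ·e^(−2κx) on [0, ∞); use ∫₀^∞ xʲ·e^(−2κx) dx = j!/(2κ)^(j+1).
⟨x²⟩ = 0.073399.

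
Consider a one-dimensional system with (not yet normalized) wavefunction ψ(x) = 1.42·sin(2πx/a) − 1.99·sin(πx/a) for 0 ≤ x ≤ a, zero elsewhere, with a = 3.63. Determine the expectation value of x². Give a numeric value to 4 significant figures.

⟨x²⟩ = ∫ x²·|ψ|² dx / ∫|ψ|² dx (integrals over the domain).
On 0 ≤ x ≤ a (j ≠ l): ∫sin²(jπx/a) dx = a/2, ∫sin(jπx/a)·sin(lπx/a) dx = 0; diagonal moments ∫x·sin²(jπx/a) dx = a²/4, ∫x²·sin²(jπx/a) dx = a³·(1/6 − 1/(4j²π²)); cross terms ∫x·sin(jπx/a)·sin(lπx/a) dx = 0 for j + l even and −4jla²/(π²(j² − l²)²) for j + l odd, ∫x²·sin(jπx/a)·sin(lπx/a) dx = (−1)^(j+l)·4jla³/(π²(j² − l²)²); higher powers the same way via product-to-sum and parts.
State is unnormalized: ∫|ψ|² dx = 10.847, and ∫ψ*·x²·ψ dx = 66.583, so ⟨x²⟩ = 66.583 / 10.847.
⟨x²⟩ = 6.1381.

6.138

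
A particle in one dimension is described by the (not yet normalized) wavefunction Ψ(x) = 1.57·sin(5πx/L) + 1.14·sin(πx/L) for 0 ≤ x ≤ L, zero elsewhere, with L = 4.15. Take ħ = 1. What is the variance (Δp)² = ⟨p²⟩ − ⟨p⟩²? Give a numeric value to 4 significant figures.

Compute ⟨p⟩ and ⟨p²⟩ separately; (Δp)² = ⟨p²⟩ − ⟨p⟩².
d²/dx² sin(jπx/L) = −(jπ/L)²·sin(jπx/L); on 0 ≤ x ≤ L, ∫sin²(jπx/L) dx = L/2 and ∫sin(jπx/L)·sin(lπx/L) dx = 0 for j ≠ l, so only diagonal terms survive in ∫|Ψ|² and ∫Ψ·Ψ″; ∫Ψ·Ψ′ dx = [Ψ²/2] between the walls = 0.
Normalization: ∫|Ψ|² dx = 7.8113.
⟨p⟩ = 0.0000 and ⟨p²⟩ = 9.5785.
(Δp)² = 9.5785 − (0.0000)² = 9.5785.

9.579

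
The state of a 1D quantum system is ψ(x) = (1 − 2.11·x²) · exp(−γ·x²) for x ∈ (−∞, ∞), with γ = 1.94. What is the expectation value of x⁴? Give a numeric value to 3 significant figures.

0.0638

⟨x⁴⟩ = ∫ x⁴·|ψ|² dx / ∫|ψ|² dx (integrals over the domain).
Expand each integrand as polynomial × e^(−2γx²) and use ∫x^(2j)·e^(−2γx²) dx = (2j−1)!!/(4γ)^j · √(π/(2γ)), odd powers → 0; here √(π/(2γ)) = 0.89983.
State is unnormalized: ∫|ψ|² dx = 0.61007, and ∫ψ*·x⁴·ψ dx = 0.038938, so ⟨x⁴⟩ = 0.038938 / 0.61007.
⟨x⁴⟩ = 0.063826.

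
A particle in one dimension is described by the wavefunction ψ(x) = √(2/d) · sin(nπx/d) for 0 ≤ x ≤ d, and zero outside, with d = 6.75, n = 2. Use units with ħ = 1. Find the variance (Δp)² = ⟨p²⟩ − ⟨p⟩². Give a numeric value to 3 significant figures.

0.866

Compute ⟨p⟩ and ⟨p²⟩ separately; (Δp)² = ⟨p²⟩ − ⟨p⟩².
d/dx sin(nπx/d) = (nπ/d)·cos(nπx/d) and d²/dx² sin(nπx/d) = −(nπ/d)²·sin(nπx/d); on 0 ≤ x ≤ d, ∫sin²(nπx/d) dx = d/2 and ∫sin(nπx/d)·cos(nπx/d) dx = 0.
⟨p⟩ = 0.0000 and ⟨p²⟩ = 0.86647.
(Δp)² = 0.86647 − (0.0000)² = 0.86647.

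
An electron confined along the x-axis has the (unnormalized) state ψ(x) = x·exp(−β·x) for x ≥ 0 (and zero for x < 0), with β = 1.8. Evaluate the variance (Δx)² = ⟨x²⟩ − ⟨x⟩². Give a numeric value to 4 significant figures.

0.2315

Compute ⟨x⟩ and ⟨x²⟩ separately, then (Δx)² = ⟨x²⟩ − ⟨x⟩².
Every integrand reduces to terms xʲ·e^(−2βx) on [0, ∞); use ∫₀^∞ xʲ·e^(−2βx) dx = j!/(2β)^(j+1).
Normalization: ∫|ψ|² dx = 0.042867.
⟨x⟩ = 0.83333 and ⟨x²⟩ = 0.92593.
(Δx)² = 0.92593 − (0.83333)² = 0.23148.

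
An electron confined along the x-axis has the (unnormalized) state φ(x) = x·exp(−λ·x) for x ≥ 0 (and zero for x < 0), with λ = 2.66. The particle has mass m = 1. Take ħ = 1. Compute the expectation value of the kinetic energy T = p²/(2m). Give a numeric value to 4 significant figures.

3.538

T = −(ħ²/2m) d²/dx², so ⟨T⟩ = −(ħ²/2m) ∫ φ*·φ'' dx / ∫|φ|² dx; with m = 1.
Differentiate x·exp(−λ·x) with the product rule; every integrand then reduces to terms xʲ·e^(−2λx) on [0, ∞), with ∫₀^∞ xʲ·e^(−2λx) dx = j!/(2λ)^(j+1).
State is unnormalized: ∫|φ|² dx = 0.013283, and ∫φ*·(−ħ²/2m · φ'') dx = 0.046992, so ⟨T⟩ = 0.046992 / 0.013283.
⟨T⟩ = 3.5378.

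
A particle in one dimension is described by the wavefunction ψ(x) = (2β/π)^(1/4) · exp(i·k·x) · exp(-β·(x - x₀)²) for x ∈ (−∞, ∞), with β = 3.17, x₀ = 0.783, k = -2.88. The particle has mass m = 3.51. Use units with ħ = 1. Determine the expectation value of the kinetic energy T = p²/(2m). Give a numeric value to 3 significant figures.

1.63

T = −(ħ²/2m) d²/dx², so ⟨T⟩ = −(ħ²/2m) ∫ ψ*·ψ'' dx; with m = 3.51.
Gaussian moments (u = x − x₀): ∫u^(2j)·e^(−2βu²) du = (2j−1)!!/(4β)^j · √(π/(2β)), odd powers integrate to 0; here √(π/(2β)) = 0.70393. Derivatives: ψ′ = (ik − 2βu)·ψ, ψ″ = ((ik − 2βu)² − 2β)·ψ; the odd-in-u pieces drop out.
⟨T⟩ = 1.6331.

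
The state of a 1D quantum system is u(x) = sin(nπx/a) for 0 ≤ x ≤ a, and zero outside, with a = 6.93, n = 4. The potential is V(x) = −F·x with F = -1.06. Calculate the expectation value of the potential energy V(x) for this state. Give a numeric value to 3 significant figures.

⟨V⟩ = ∫ V(x)·|u|² dx / ∫|u|² dx.
With sin²θ = (1 − cos2θ)/2 on 0 ≤ x ≤ a: ∫sin²(nπx/a) dx = a/2, ∫x·sin²(nπx/a) dx = a²/4, ∫x²·sin²(nπx/a) dx = a³·(1/6 − 1/(4n²π²)); higher powers xᵏ the same way, integrating xᵏ·cos(2nπx/a) by parts.
State is unnormalized: ∫|u|² dx = 3.4650, and ∫u*·V(x)·u dx = 12.727, so ⟨V⟩ = 12.727 / 3.4650.
⟨V⟩ = 3.6729.

3.67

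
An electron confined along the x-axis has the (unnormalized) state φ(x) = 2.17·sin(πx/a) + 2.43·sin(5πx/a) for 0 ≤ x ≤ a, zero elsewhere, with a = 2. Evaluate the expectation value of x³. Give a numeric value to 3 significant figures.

1.80

⟨x³⟩ = ∫ x³·|φ|² dx / ∫|φ|² dx (integrals over the domain).
On 0 ≤ x ≤ a (j ≠ l): ∫sin²(jπx/a) dx = a/2, ∫sin(jπx/a)·sin(lπx/a) dx = 0; diagonal moments ∫x·sin²(jπx/a) dx = a²/4, ∫x²·sin²(jπx/a) dx = a³·(1/6 − 1/(4j²π²)); cross terms ∫x·sin(jπx/a)·sin(lπx/a) dx = 0 for j + l even and −4jla²/(π²(j² − l²)²) for j + l odd, ∫x²·sin(jπx/a)·sin(lπx/a) dx = (−1)^(j+l)·4jla³/(π²(j² − l²)²); higher powers the same way via product-to-sum and parts.
State is unnormalized: ∫|φ|² dx = 10.614, and ∫φ*·x³·φ dx = 19.112, so ⟨x³⟩ = 19.112 / 10.614.
⟨x³⟩ = 1.8007.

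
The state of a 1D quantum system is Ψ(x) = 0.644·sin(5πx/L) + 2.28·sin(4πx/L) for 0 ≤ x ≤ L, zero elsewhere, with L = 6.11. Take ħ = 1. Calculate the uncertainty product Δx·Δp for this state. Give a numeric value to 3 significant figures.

3.38

Δx = √(⟨x²⟩−⟨x⟩²), Δp = √(⟨p²⟩−⟨p⟩²).
On 0 ≤ x ≤ L (j ≠ l): ∫sin²(jπx/L) dx = L/2, ∫sin(jπx/L)·sin(lπx/L) dx = 0; diagonal moments ∫x·sin²(jπx/L) dx = L²/4, ∫x²·sin²(jπx/L) dx = L³·(1/6 − 1/(4j²π²)); cross terms ∫x·sin(jπx/L)·sin(lπx/L) dx = 0 for j + l even and −4jlL²/(π²(j² − l²)²) for j + l odd, ∫x²·sin(jπx/L)·sin(lπx/L) dx = (−1)^(j+l)·4jlL³/(π²(j² − l²)²); higher powers the same way via product-to-sum and parts. d²/dx² sin(jπx/L) = −(jπ/L)²·sin(jπx/L); on 0 ≤ x ≤ L, ∫sin²(jπx/L) dx = L/2 and ∫sin(jπx/L)·sin(lπx/L) dx = 0 for j ≠ l, so only diagonal terms survive in ∫|Ψ|² and ∫Ψ·Ψ″; ∫Ψ·Ψ′ dx = [Ψ²/2] between the walls = 0.
Normalization: ∫|Ψ|² dx = 17.148.
⟨x⟩ = 2.4152, ⟨x²⟩ = 8.4200 ⇒ Δx = 1.6083.
⟨p⟩ = 0.0000, ⟨p²⟩ = 4.4058 ⇒ Δp = 2.0990.
Δx·Δp = 3.3758.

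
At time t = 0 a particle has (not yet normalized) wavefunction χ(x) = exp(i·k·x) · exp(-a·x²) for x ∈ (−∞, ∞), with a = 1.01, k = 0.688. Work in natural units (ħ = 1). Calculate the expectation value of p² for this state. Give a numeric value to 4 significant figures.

p² χ = −ħ² d²χ/dx²; ⟨p²⟩ = −ħ² ∫ χ*·χ'' dx / ∫|χ|² dx.
Gaussian moments: ∫x^(2j)·e^(−2ax²) dx = (2j−1)!!/(4a)^j · √(π/(2a)), odd powers integrate to 0; here √(π/(2a)) = 1.2471. Derivatives: χ′ = (ik − 2ax)·χ, χ″ = ((ik − 2ax)² − 2a)·χ; the odd-in-x pieces drop out.
State is unnormalized: ∫|χ|² dx = 1.2471, and ∫χ*·(−ħ² χ'') dx = 1.8499, so ⟨p²⟩ = 1.8499 / 1.2471.
⟨p²⟩ = 1.4833.

1.483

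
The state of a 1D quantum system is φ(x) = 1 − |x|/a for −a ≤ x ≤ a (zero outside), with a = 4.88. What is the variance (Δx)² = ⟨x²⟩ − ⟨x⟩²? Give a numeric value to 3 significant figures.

Compute ⟨x⟩ and ⟨x²⟩ separately, then (Δx)² = ⟨x²⟩ − ⟨x⟩².
φ is even, so ∫ over [−a, a] = 2∫₀ᵃ with φ = 1 − x/a there: ∫₀ᵃ (1 − x/a)² dx = a/3, ∫₀ᵃ x²(1 − x/a)² dx = a³/30, ∫₀ᵃ x⁴(1 − x/a)² dx = a⁵/105.
Normalization: ∫|φ|² dx = 3.2533.
⟨x⟩ = 0.0000 and ⟨x²⟩ = 2.3814.
(Δx)² = 2.3814 − (0.0000)² = 2.3814.

2.38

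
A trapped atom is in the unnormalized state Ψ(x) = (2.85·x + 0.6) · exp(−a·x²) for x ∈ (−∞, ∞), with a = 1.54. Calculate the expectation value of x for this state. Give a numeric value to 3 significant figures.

0.331

⟨x⟩ = ∫ x·|Ψ|² dx / ∫|Ψ|² dx (integrals over the domain).
Expand each integrand as polynomial × e^(−2ax²) and use ∫x^(2j)·e^(−2ax²) dx = (2j−1)!!/(4a)^j · √(π/(2a)), odd powers → 0; here √(π/(2a)) = 1.0099.
State is unnormalized: ∫|Ψ|² dx = 1.6953, and ∫Ψ*·x·Ψ dx = 0.56072, so ⟨x⟩ = 0.56072 / 1.6953.
⟨x⟩ = 0.33075.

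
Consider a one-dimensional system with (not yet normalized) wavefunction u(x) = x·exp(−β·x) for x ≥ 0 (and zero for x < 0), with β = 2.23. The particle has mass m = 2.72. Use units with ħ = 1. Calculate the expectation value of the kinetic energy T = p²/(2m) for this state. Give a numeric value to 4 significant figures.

0.9141

T = −(ħ²/2m) d²/dx², so ⟨T⟩ = −(ħ²/2m) ∫ u*·u'' dx / ∫|u|² dx; with m = 2.72.
Differentiate x·exp(−β·x) with the product rule; every integrand then reduces to terms xʲ·e^(−2βx) on [0, ∞), with ∫₀^∞ xʲ·e^(−2βx) dx = j!/(2β)^(j+1).
State is unnormalized: ∫|u|² dx = 0.022544, and ∫u*·(−ħ²/2m · u'') dx = 0.020608, so ⟨T⟩ = 0.020608 / 0.022544.
⟨T⟩ = 0.91414.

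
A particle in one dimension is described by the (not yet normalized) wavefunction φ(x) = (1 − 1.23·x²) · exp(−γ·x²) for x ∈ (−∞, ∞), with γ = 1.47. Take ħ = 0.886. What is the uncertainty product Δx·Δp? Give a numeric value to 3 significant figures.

Δx = √(⟨x²⟩−⟨x⟩²), Δp = √(⟨p²⟩−⟨p⟩²).
Expand each integrand as polynomial × e^(−2γx²) and use ∫x^(2j)·e^(−2γx²) dx = (2j−1)!!/(4γ)^j · √(π/(2γ)), odd powers → 0; here √(π/(2γ)) = 1.0337. Differentiate with the product rule, d/dx e^(−γx²) = −2γx·e^(−γx²).
Normalization: ∫|φ|² dx = 0.73694.
⟨x⟩ = 0.0000, ⟨x²⟩ = 0.095724 ⇒ Δx = 0.30939.
⟨p⟩ = 0.0000, ⟨p²⟩ = 2.7916 ⇒ Δp = 1.6708.
Δx·Δp = 0.51694.

0.517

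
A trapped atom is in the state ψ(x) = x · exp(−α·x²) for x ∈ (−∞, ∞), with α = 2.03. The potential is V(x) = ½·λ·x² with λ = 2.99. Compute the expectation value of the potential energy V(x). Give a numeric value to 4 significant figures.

0.5523

⟨V⟩ = ∫ V(x)·|ψ|² dx / ∫|ψ|² dx.
Expand each integrand as polynomial × e^(−2αx²) and use ∫x^(2j)·e^(−2αx²) dx = (2j−1)!!/(4α)^j · √(π/(2α)), odd powers → 0; here √(π/(2α)) = 0.87965.
State is unnormalized: ∫|ψ|² dx = 0.10833, and ∫ψ*·V(x)·ψ dx = 0.059836, so ⟨V⟩ = 0.059836 / 0.10833.
⟨V⟩ = 0.55234.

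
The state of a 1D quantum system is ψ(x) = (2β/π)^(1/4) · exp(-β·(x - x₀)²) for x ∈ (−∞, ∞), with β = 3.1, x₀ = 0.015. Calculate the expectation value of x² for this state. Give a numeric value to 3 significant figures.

⟨x²⟩ = ∫ x²·|ψ|² dx (integrals over the domain).
Gaussian moments (u = x − x₀): ∫u^(2j)·e^(−2βu²) du = (2j−1)!!/(4β)^j · √(π/(2β)), odd powers integrate to 0; here √(π/(2β)) = 0.71183.
⟨x²⟩ = 0.080870.

0.0809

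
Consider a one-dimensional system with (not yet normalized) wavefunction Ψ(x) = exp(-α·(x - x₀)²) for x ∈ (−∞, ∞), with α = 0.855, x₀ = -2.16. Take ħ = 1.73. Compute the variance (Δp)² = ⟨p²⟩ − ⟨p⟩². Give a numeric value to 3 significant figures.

2.56

Compute ⟨p⟩ and ⟨p²⟩ separately; (Δp)² = ⟨p²⟩ − ⟨p⟩².
Gaussian moments (u = x − x₀): ∫u^(2j)·e^(−2αu²) du = (2j−1)!!/(4α)^j · √(π/(2α)), odd powers integrate to 0; here √(π/(2α)) = 1.3554. Derivatives: d/dx e^(−αu²) = −2αu·e^(−αu²), d²/dx² e^(−αu²) = (4α²u² − 2α)·e^(−αu²).
Normalization: ∫|Ψ|² dx = 1.3554.
⟨p⟩ = 0.0000 and ⟨p²⟩ = 2.5589.
(Δp)² = 2.5589 − (0.0000)² = 2.5589.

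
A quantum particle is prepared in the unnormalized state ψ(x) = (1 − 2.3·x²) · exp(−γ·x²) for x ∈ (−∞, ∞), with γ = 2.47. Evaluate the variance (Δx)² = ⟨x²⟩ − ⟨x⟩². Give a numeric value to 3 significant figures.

0.0604

Compute ⟨x⟩ and ⟨x²⟩ separately, then (Δx)² = ⟨x²⟩ − ⟨x⟩².
Expand each integrand as polynomial × e^(−2γx²) and use ∫x^(2j)·e^(−2γx²) dx = (2j−1)!!/(4γ)^j · √(π/(2γ)), odd powers → 0; here √(π/(2γ)) = 0.79746.
Normalization: ∫|ψ|² dx = 0.55583.
⟨x⟩ = 0.0000 and ⟨x²⟩ = 0.060429.
(Δx)² = 0.060429 − (0.0000)² = 0.060429.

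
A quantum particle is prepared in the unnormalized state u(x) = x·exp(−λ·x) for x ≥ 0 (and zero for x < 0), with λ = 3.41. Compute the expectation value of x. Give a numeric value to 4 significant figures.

0.4399

⟨x⟩ = ∫ x·|u|² dx / ∫|u|² dx (integrals over the domain).
Every integrand reduces to terms xʲ·e^(−2λx) on [0, ∞); use ∫₀^∞ xʲ·e^(−2λx) dx = j!/(2λ)^(j+1).
State is unnormalized: ∫|u|² dx = 0.0063049, and ∫u*·x·u dx = 0.0027734, so ⟨x⟩ = 0.0027734 / 0.0063049.
⟨x⟩ = 0.43988.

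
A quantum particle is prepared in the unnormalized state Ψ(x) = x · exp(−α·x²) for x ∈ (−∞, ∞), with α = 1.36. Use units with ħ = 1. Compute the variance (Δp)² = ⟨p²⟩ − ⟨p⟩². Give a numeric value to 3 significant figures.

4.08

Compute ⟨p⟩ and ⟨p²⟩ separately; (Δp)² = ⟨p²⟩ − ⟨p⟩².
Expand each integrand as polynomial × e^(−2αx²) and use ∫x^(2j)·e^(−2αx²) dx = (2j−1)!!/(4α)^j · √(π/(2α)), odd powers → 0; here √(π/(2α)) = 1.0747. Differentiate with the product rule, d/dx e^(−αx²) = −2αx·e^(−αx²).
Normalization: ∫|Ψ|² dx = 0.19756.
⟨p⟩ = 0.0000 and ⟨p²⟩ = 4.0800.
(Δp)² = 4.0800 − (0.0000)² = 4.0800.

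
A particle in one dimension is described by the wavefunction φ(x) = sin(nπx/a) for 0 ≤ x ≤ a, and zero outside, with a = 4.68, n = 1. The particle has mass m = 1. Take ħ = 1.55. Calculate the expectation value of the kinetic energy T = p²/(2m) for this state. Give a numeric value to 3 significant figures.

T = −(ħ²/2m) d²/dx², so ⟨T⟩ = −(ħ²/2m) ∫ φ*·φ'' dx / ∫|φ|² dx; with m = 1.
d/dx sin(nπx/a) = (nπ/a)·cos(nπx/a) and d²/dx² sin(nπx/a) = −(nπ/a)²·sin(nπx/a); on 0 ≤ x ≤ a, ∫sin²(nπx/a) dx = a/2 and ∫sin(nπx/a)·cos(nπx/a) dx = 0.
State is unnormalized: ∫|φ|² dx = 2.3400, and ∫φ*·(−ħ²/2m · φ'') dx = 1.2667, so ⟨T⟩ = 1.2667 / 2.3400.
⟨T⟩ = 0.54130.

0.541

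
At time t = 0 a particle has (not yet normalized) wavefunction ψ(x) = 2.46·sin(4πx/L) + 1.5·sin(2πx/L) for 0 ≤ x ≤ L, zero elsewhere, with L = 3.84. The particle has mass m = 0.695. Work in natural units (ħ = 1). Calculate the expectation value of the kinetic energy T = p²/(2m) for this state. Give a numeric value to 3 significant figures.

T = −(ħ²/2m) d²/dx², so ⟨T⟩ = −(ħ²/2m) ∫ ψ*·ψ'' dx / ∫|ψ|² dx; with m = 0.695.
d²/dx² sin(jπx/L) = −(jπ/L)²·sin(jπx/L); on 0 ≤ x ≤ L, ∫sin²(jπx/L) dx = L/2 and ∫sin(jπx/L)·sin(lπx/L) dx = 0 for j ≠ l, so only diagonal terms survive in ∫|ψ|² and ∫ψ·ψ″; ∫ψ·ψ′ dx = [ψ²/2] between the walls = 0.
State is unnormalized: ∫|ψ|² dx = 15.939, and ∫ψ*·(−ħ²/2m · ψ'') dx = 97.840, so ⟨T⟩ = 97.840 / 15.939.
⟨T⟩ = 6.1383.

6.14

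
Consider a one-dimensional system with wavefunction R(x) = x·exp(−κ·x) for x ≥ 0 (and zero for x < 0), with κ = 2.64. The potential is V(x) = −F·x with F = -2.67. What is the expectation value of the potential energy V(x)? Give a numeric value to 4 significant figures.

1.517

⟨V⟩ = ∫ V(x)·|R|² dx / ∫|R|² dx.
Every integrand reduces to terms xʲ·e^(−2κx) on [0, ∞); use ∫₀^∞ xʲ·e^(−2κx) dx = j!/(2κ)^(j+1).
State is unnormalized: ∫|R|² dx = 0.013587, and ∫R*·V(x)·R dx = 0.020612, so ⟨V⟩ = 0.020612 / 0.013587.
⟨V⟩ = 1.5170.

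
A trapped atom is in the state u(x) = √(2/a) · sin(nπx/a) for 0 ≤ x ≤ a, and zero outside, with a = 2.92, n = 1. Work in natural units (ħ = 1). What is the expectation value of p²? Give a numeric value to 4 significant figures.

1.158

p² u = −ħ² d²u/dx²; ⟨p²⟩ = −ħ² ∫ u*·u'' dx.
d/dx sin(nπx/a) = (nπ/a)·cos(nπx/a) and d²/dx² sin(nπx/a) = −(nπ/a)²·sin(nπx/a); on 0 ≤ x ≤ a, ∫sin²(nπx/a) dx = a/2 and ∫sin(nπx/a)·cos(nπx/a) dx = 0.
⟨p²⟩ = 1.1575.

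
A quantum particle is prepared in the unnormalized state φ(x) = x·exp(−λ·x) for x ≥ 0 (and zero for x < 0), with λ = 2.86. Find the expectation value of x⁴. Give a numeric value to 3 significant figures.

0.336

⟨x⁴⟩ = ∫ x⁴·|φ|² dx / ∫|φ|² dx (integrals over the domain).
Every integrand reduces to terms xʲ·e^(−2λx) on [0, ∞); use ∫₀^∞ xʲ·e^(−2λx) dx = j!/(2λ)^(j+1).
State is unnormalized: ∫|φ|² dx = 0.010687, and ∫φ*·x⁴·φ dx = 0.0035939, so ⟨x⁴⟩ = 0.0035939 / 0.010687.
⟨x⁴⟩ = 0.33629.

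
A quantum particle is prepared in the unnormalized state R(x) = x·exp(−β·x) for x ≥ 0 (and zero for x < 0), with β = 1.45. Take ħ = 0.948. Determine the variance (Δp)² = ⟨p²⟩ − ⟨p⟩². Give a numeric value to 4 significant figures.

1.890

Compute ⟨p⟩ and ⟨p²⟩ separately; (Δp)² = ⟨p²⟩ − ⟨p⟩².
Differentiate x·exp(−β·x) with the product rule; every integrand then reduces to terms xʲ·e^(−2βx) on [0, ∞), with ∫₀^∞ xʲ·e^(−2βx) dx = j!/(2β)^(j+1).
Normalization: ∫|R|² dx = 0.082004.
⟨p⟩ = 0.0000 and ⟨p²⟩ = 1.8895.
(Δp)² = 1.8895 − (0.0000)² = 1.8895.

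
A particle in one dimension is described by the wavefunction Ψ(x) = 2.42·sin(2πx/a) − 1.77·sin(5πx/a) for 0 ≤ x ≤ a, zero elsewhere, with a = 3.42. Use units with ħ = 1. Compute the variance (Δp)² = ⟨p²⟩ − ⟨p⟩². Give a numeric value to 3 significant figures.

9.55

Compute ⟨p⟩ and ⟨p²⟩ separately; (Δp)² = ⟨p²⟩ − ⟨p⟩².
d²/dx² sin(jπx/a) = −(jπ/a)²·sin(jπx/a); on 0 ≤ x ≤ a, ∫sin²(jπx/a) dx = a/2 and ∫sin(jπx/a)·sin(lπx/a) dx = 0 for j ≠ l, so only diagonal terms survive in ∫|Ψ|² and ∫Ψ·Ψ″; ∫Ψ·Ψ′ dx = [Ψ²/2] between the walls = 0.
Normalization: ∫|Ψ|² dx = 15.372.
⟨p⟩ = 0.0000 and ⟨p²⟩ = 9.5510.
(Δp)² = 9.5510 − (0.0000)² = 9.5510.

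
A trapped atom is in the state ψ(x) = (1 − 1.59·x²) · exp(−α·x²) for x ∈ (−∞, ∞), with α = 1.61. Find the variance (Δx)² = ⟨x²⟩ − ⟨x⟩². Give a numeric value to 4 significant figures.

Compute ⟨x⟩ and ⟨x²⟩ separately, then (Δx)² = ⟨x²⟩ − ⟨x⟩².
Expand each integrand as polynomial × e^(−2αx²) and use ∫x^(2j)·e^(−2αx²) dx = (2j−1)!!/(4α)^j · √(π/(2α)), odd powers → 0; here √(π/(2α)) = 0.98775.
Normalization: ∫|ψ|² dx = 0.68064.
⟨x⟩ = 0.0000 and ⟨x²⟩ = 0.097570.
(Δx)² = 0.097570 − (0.0000)² = 0.097570.

0.09757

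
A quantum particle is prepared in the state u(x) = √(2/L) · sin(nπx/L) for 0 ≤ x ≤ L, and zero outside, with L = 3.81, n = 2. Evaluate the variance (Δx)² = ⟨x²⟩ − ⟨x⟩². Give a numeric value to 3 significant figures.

Compute ⟨x⟩ and ⟨x²⟩ separately, then (Δx)² = ⟨x²⟩ − ⟨x⟩².
With sin²θ = (1 − cos2θ)/2 on 0 ≤ x ≤ L: ∫sin²(nπx/L) dx = L/2, ∫x·sin²(nπx/L) dx = L²/4, ∫x²·sin²(nπx/L) dx = L³·(1/6 − 1/(4n²π²)); higher powers xᵏ the same way, integrating xᵏ·cos(2nπx/L) by parts.
⟨x⟩ = 1.9050 and ⟨x²⟩ = 4.6549.
(Δx)² = 4.6549 − (1.9050)² = 1.0258.

1.03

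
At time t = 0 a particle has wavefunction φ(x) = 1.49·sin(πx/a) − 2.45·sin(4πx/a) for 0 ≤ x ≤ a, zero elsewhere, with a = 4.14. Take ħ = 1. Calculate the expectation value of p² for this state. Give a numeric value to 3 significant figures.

6.88

p² φ = −ħ² d²φ/dx²; ⟨p²⟩ = −ħ² ∫ φ*·φ'' dx / ∫|φ|² dx.
d²/dx² sin(jπx/a) = −(jπ/a)²·sin(jπx/a); on 0 ≤ x ≤ a, ∫sin²(jπx/a) dx = a/2 and ∫sin(jπx/a)·sin(lπx/a) dx = 0 for j ≠ l, so only diagonal terms survive in ∫|φ|² and ∫φ·φ″; ∫φ·φ′ dx = [φ²/2] between the walls = 0.
State is unnormalized: ∫|φ|² dx = 17.021, and ∫φ*·(−ħ² φ'') dx = 117.12, so ⟨p²⟩ = 117.12 / 17.021.
⟨p²⟩ = 6.8812.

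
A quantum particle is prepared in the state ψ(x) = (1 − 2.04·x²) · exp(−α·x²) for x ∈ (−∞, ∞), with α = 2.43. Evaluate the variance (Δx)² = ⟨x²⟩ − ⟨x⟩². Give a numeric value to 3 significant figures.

0.0580

Compute ⟨x⟩ and ⟨x²⟩ separately, then (Δx)² = ⟨x²⟩ − ⟨x⟩².
Expand each integrand as polynomial × e^(−2αx²) and use ∫x^(2j)·e^(−2αx²) dx = (2j−1)!!/(4α)^j · √(π/(2α)), odd powers → 0; here √(π/(2α)) = 0.80400.
Normalization: ∫|ψ|² dx = 0.57276.
⟨x⟩ = 0.0000 and ⟨x²⟩ = 0.057978.
(Δx)² = 0.057978 − (0.0000)² = 0.057978.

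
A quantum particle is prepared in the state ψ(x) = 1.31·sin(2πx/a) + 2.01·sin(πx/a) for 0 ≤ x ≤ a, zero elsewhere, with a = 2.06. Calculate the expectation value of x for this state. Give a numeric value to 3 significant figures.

0.691

⟨x⟩ = ∫ x·|ψ|² dx / ∫|ψ|² dx (integrals over the domain).
On 0 ≤ x ≤ a (j ≠ l): ∫sin²(jπx/a) dx = a/2, ∫sin(jπx/a)·sin(lπx/a) dx = 0; diagonal moments ∫x·sin²(jπx/a) dx = a²/4, ∫x²·sin²(jπx/a) dx = a³·(1/6 − 1/(4j²π²)); cross terms ∫x·sin(jπx/a)·sin(lπx/a) dx = 0 for j + l even and −4jla²/(π²(j² − l²)²) for j + l odd, ∫x²·sin(jπx/a)·sin(lπx/a) dx = (−1)^(j+l)·4jla³/(π²(j² − l²)²); higher powers the same way via product-to-sum and parts.
State is unnormalized: ∫|ψ|² dx = 5.9289, and ∫ψ*·x·ψ dx = 4.0941, so ⟨x⟩ = 4.0941 / 5.9289.
⟨x⟩ = 0.69053.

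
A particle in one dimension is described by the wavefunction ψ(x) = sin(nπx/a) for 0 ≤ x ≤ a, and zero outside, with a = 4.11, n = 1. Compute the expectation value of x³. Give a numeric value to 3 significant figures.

⟨x³⟩ = ∫ x³·|ψ|² dx / ∫|ψ|² dx (integrals over the domain).
With sin²θ = (1 − cos2θ)/2 on 0 ≤ x ≤ a: ∫sin²(nπx/a) dx = a/2, ∫x·sin²(nπx/a) dx = a²/4, ∫x²·sin²(nπx/a) dx = a³·(1/6 − 1/(4n²π²)); higher powers xᵏ the same way, integrating xᵏ·cos(2nπx/a) by parts.
State is unnormalized: ∫|ψ|² dx = 2.0550, and ∫ψ*·x³·ψ dx = 24.826, so ⟨x³⟩ = 24.826 / 2.0550.
⟨x³⟩ = 12.081.

12.1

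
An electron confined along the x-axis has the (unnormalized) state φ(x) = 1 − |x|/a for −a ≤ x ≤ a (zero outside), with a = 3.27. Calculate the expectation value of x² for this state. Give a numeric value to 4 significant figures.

⟨x²⟩ = ∫ x²·|φ|² dx / ∫|φ|² dx (integrals over the domain).
φ is even, so ∫ over [−a, a] = 2∫₀ᵃ with φ = 1 − x/a there: ∫₀ᵃ (1 − x/a)² dx = a/3, ∫₀ᵃ x²(1 − x/a)² dx = a³/30, ∫₀ᵃ x⁴(1 − x/a)² dx = a⁵/105.
State is unnormalized: ∫|φ|² dx = 2.1800, and ∫φ*·x²·φ dx = 2.3311, so ⟨x²⟩ = 2.3311 / 2.1800.
⟨x²⟩ = 1.0693.

1.069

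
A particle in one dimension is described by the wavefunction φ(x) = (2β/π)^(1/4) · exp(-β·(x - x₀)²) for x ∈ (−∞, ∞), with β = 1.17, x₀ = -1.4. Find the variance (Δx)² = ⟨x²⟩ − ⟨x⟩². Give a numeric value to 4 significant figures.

Compute ⟨x⟩ and ⟨x²⟩ separately, then (Δx)² = ⟨x²⟩ − ⟨x⟩².
Gaussian moments (u = x − x₀): ∫u^(2j)·e^(−2βu²) du = (2j−1)!!/(4β)^j · √(π/(2β)), odd powers integrate to 0; here √(π/(2β)) = 1.1587.
⟨x⟩ = -1.4000 and ⟨x²⟩ = 2.1737.
(Δx)² = 2.1737 − (-1.4000)² = 0.21368.

0.2137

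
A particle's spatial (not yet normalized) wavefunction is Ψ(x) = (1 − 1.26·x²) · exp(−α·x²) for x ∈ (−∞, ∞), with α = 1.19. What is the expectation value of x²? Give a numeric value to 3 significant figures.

0.143

⟨x²⟩ = ∫ x²·|Ψ|² dx / ∫|Ψ|² dx (integrals over the domain).
Expand each integrand as polynomial × e^(−2αx²) and use ∫x^(2j)·e^(−2αx²) dx = (2j−1)!!/(4α)^j · √(π/(2α)), odd powers → 0; here √(π/(2α)) = 1.1489.
State is unnormalized: ∫|Ψ|² dx = 0.78217, and ∫Ψ*·x²·Ψ dx = 0.11171, so ⟨x²⟩ = 0.11171 / 0.78217.
⟨x²⟩ = 0.14281.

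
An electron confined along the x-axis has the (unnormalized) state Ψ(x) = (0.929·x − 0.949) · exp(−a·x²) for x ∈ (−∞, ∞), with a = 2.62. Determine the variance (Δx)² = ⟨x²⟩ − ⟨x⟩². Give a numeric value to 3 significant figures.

0.0821

Compute ⟨x⟩ and ⟨x²⟩ separately, then (Δx)² = ⟨x²⟩ − ⟨x⟩².
Expand each integrand as polynomial × e^(−2ax²) and use ∫x^(2j)·e^(−2ax²) dx = (2j−1)!!/(4a)^j · √(π/(2a)), odd powers → 0; here √(π/(2a)) = 0.77430.
Normalization: ∫|Ψ|² dx = 0.76110.
⟨x⟩ = -0.17117 and ⟨x²⟩ = 0.11141.
(Δx)² = 0.11141 − (-0.17117)² = 0.082110.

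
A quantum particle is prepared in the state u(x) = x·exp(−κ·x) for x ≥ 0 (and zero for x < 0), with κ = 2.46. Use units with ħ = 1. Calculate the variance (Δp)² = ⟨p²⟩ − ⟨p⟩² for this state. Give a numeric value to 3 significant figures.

Compute ⟨p⟩ and ⟨p²⟩ separately; (Δp)² = ⟨p²⟩ − ⟨p⟩².
Differentiate x·exp(−κ·x) with the product rule; every integrand then reduces to terms xʲ·e^(−2κx) on [0, ∞), with ∫₀^∞ xʲ·e^(−2κx) dx = j!/(2κ)^(j+1).
Normalization: ∫|u|² dx = 0.016793.
⟨p⟩ = 0.0000 and ⟨p²⟩ = 6.0516.
(Δp)² = 6.0516 − (0.0000)² = 6.0516.

6.05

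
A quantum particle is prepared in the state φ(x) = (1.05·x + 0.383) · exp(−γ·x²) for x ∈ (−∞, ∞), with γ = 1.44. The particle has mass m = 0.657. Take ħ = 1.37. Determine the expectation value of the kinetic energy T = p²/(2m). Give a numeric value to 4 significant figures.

T = −(ħ²/2m) d²/dx², so ⟨T⟩ = −(ħ²/2m) ∫ φ*·φ'' dx / ∫|φ|² dx; with m = 0.657.
Expand each integrand as polynomial × e^(−2γx²) and use ∫x^(2j)·e^(−2γx²) dx = (2j−1)!!/(4γ)^j · √(π/(2γ)), odd powers → 0; here √(π/(2γ)) = 1.0444. Differentiate with the product rule, d/dx e^(−γx²) = −2γx·e^(−γx²).
State is unnormalized: ∫|φ|² dx = 0.35312, and ∫φ*·(−ħ²/2m · φ'') dx = 1.5487, so ⟨T⟩ = 1.5487 / 0.35312.
⟨T⟩ = 4.3858.

4.386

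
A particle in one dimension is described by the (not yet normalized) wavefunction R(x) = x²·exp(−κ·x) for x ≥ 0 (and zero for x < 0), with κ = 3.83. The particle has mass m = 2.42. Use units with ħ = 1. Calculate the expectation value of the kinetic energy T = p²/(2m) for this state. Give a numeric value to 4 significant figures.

1.010

T = −(ħ²/2m) d²/dx², so ⟨T⟩ = −(ħ²/2m) ∫ R*·R'' dx / ∫|R|² dx; with m = 2.42.
Differentiate x²·exp(−κ·x) with the product rule; every integrand then reduces to terms xʲ·e^(−2κx) on [0, ∞), with ∫₀^∞ xʲ·e^(−2κx) dx = j!/(2κ)^(j+1).
State is unnormalized: ∫|R|² dx = 0.00091005, and ∫R*·(−ħ²/2m · R'') dx = 0.00091939, so ⟨T⟩ = 0.00091939 / 0.00091005.
⟨T⟩ = 1.0103.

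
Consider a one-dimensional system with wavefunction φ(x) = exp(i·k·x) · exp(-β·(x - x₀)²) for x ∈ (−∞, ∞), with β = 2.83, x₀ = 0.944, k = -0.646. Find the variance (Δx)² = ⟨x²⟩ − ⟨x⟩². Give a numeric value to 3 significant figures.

Compute ⟨x⟩ and ⟨x²⟩ separately, then (Δx)² = ⟨x²⟩ − ⟨x⟩².
Gaussian moments (u = x − x₀): ∫u^(2j)·e^(−2βu²) du = (2j−1)!!/(4β)^j · √(π/(2β)), odd powers integrate to 0; here √(π/(2β)) = 0.74502.
Normalization: ∫|φ|² dx = 0.74502.
⟨x⟩ = 0.94400 and ⟨x²⟩ = 0.97948.
(Δx)² = 0.97948 − (0.94400)² = 0.088339.

0.0883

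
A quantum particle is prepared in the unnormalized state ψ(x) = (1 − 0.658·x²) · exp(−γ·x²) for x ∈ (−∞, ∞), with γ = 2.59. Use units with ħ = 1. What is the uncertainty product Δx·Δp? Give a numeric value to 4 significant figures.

Δx = √(⟨x²⟩−⟨x⟩²), Δp = √(⟨p²⟩−⟨p⟩²).
Expand each integrand as polynomial × e^(−2γx²) and use ∫x^(2j)·e^(−2γx²) dx = (2j−1)!!/(4γ)^j · √(π/(2γ)), odd powers → 0; here √(π/(2γ)) = 0.77877. Differentiate with the product rule, d/dx e^(−γx²) = −2γx·e^(−γx²).
Normalization: ∫|ψ|² dx = 0.68927.
⟨x⟩ = 0.0000, ⟨x²⟩ = 0.074098 ⇒ Δx = 0.27221.
⟨p⟩ = 0.0000, ⟨p²⟩ = 3.3807 ⇒ Δp = 1.8387.
Δx·Δp = 0.50050.

0.5005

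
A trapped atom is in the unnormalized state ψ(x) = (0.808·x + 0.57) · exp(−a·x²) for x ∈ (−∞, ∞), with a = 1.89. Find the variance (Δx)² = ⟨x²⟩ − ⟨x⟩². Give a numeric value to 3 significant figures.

0.100

Compute ⟨x⟩ and ⟨x²⟩ separately, then (Δx)² = ⟨x²⟩ − ⟨x⟩².
Expand each integrand as polynomial × e^(−2ax²) and use ∫x^(2j)·e^(−2ax²) dx = (2j−1)!!/(4a)^j · √(π/(2a)), odd powers → 0; here √(π/(2a)) = 0.91165.
Normalization: ∫|ψ|² dx = 0.37492.
⟨x⟩ = 0.29627 and ⟨x²⟩ = 0.18783.
(Δx)² = 0.18783 − (0.29627)² = 0.10005.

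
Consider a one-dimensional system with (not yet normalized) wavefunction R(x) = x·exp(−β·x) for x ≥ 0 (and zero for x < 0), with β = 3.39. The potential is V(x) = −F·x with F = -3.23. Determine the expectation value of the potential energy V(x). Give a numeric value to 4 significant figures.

⟨V⟩ = ∫ V(x)·|R|² dx / ∫|R|² dx.
Every integrand reduces to terms xʲ·e^(−2βx) on [0, ∞); use ∫₀^∞ xʲ·e^(−2βx) dx = j!/(2β)^(j+1).
State is unnormalized: ∫|R|² dx = 0.0064171, and ∫R*·V(x)·R dx = 0.0091714, so ⟨V⟩ = 0.0091714 / 0.0064171.
⟨V⟩ = 1.4292.

1.429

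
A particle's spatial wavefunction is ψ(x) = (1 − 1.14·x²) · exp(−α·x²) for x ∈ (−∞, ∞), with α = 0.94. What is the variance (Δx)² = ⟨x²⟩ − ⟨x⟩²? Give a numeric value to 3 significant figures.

0.222

Compute ⟨x⟩ and ⟨x²⟩ separately, then (Δx)² = ⟨x²⟩ − ⟨x⟩².
Expand each integrand as polynomial × e^(−2αx²) and use ∫x^(2j)·e^(−2αx²) dx = (2j−1)!!/(4α)^j · √(π/(2α)), odd powers → 0; here √(π/(2α)) = 1.2927.
Normalization: ∫|ψ|² dx = 0.86532.
⟨x⟩ = 0.0000 and ⟨x²⟩ = 0.22239.
(Δx)² = 0.22239 − (0.0000)² = 0.22239.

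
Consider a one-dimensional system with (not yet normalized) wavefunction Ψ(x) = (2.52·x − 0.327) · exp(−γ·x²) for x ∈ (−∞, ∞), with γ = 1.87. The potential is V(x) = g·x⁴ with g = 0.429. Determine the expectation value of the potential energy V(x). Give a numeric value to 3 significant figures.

⟨V⟩ = ∫ V(x)·|Ψ|² dx / ∫|Ψ|² dx.
Expand each integrand as polynomial × e^(−2γx²) and use ∫x^(2j)·e^(−2γx²) dx = (2j−1)!!/(4γ)^j · √(π/(2γ)), odd powers → 0; here √(π/(2γ)) = 0.91651.
State is unnormalized: ∫|Ψ|² dx = 0.87611, and ∫Ψ*·V(x)·Ψ dx = 0.091746, so ⟨V⟩ = 0.091746 / 0.87611.
⟨V⟩ = 0.10472.

0.105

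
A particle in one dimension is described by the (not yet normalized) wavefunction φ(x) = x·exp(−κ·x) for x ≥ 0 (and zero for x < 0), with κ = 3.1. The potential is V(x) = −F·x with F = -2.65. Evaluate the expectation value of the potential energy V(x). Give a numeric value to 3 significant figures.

⟨V⟩ = ∫ V(x)·|φ|² dx / ∫|φ|² dx.
Every integrand reduces to terms xʲ·e^(−2κx) on [0, ∞); use ∫₀^∞ xʲ·e^(−2κx) dx = j!/(2κ)^(j+1).
State is unnormalized: ∫|φ|² dx = 0.0083918, and ∫φ*·V(x)·φ dx = 0.010760, so ⟨V⟩ = 0.010760 / 0.0083918.
⟨V⟩ = 1.2823.

1.28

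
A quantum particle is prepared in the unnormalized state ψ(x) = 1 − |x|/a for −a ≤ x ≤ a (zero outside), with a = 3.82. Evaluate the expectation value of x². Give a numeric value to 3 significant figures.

1.46

⟨x²⟩ = ∫ x²·|ψ|² dx / ∫|ψ|² dx (integrals over the domain).
ψ is even, so ∫ over [−a, a] = 2∫₀ᵃ with ψ = 1 − x/a there: ∫₀ᵃ (1 − x/a)² dx = a/3, ∫₀ᵃ x²(1 − x/a)² dx = a³/30, ∫₀ᵃ x⁴(1 − x/a)² dx = a⁵/105.
State is unnormalized: ∫|ψ|² dx = 2.5467, and ∫ψ*·x²·ψ dx = 3.7162, so ⟨x²⟩ = 3.7162 / 2.5467.
⟨x²⟩ = 1.4592.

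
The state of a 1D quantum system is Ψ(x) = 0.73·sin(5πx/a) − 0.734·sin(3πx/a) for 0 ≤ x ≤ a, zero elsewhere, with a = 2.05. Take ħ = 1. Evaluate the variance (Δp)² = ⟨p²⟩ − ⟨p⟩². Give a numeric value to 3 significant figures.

39.8

Compute ⟨p⟩ and ⟨p²⟩ separately; (Δp)² = ⟨p²⟩ − ⟨p⟩².
d²/dx² sin(jπx/a) = −(jπ/a)²·sin(jπx/a); on 0 ≤ x ≤ a, ∫sin²(jπx/a) dx = a/2 and ∫sin(jπx/a)·sin(lπx/a) dx = 0 for j ≠ l, so only diagonal terms survive in ∫|Ψ|² and ∫Ψ·Ψ″; ∫Ψ·Ψ′ dx = [Ψ²/2] between the walls = 0.
Normalization: ∫|Ψ|² dx = 1.0984.
⟨p⟩ = 0.0000 and ⟨p²⟩ = 39.822.
(Δp)² = 39.822 − (0.0000)² = 39.822.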